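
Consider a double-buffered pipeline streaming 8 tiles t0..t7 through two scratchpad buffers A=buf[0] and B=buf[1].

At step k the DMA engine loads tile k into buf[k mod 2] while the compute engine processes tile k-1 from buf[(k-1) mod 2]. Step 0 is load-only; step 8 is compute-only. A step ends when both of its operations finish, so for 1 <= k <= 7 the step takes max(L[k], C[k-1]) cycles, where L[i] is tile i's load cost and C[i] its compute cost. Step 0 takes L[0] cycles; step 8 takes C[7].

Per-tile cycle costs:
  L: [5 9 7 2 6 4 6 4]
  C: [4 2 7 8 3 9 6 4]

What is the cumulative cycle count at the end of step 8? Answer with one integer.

  0. 5=5c; end=5; A:t0 B:-
  1. max(9,4)=9c; end=14; A:t0 B:t1
  2. max(7,2)=7c; end=21; A:t2 B:t1
  3. max(2,7)=7c; end=28; A:t2 B:t3
  4. max(6,8)=8c; end=36; A:t4 B:t3
  5. max(4,3)=4c; end=40; A:t4 B:t5
  6. max(6,9)=9c; end=49; A:t6 B:t5
  7. max(4,6)=6c; end=55; A:t6 B:t7
  8. 4=4c; end=59; A:t6 B:t7

end_cycle[8] = 59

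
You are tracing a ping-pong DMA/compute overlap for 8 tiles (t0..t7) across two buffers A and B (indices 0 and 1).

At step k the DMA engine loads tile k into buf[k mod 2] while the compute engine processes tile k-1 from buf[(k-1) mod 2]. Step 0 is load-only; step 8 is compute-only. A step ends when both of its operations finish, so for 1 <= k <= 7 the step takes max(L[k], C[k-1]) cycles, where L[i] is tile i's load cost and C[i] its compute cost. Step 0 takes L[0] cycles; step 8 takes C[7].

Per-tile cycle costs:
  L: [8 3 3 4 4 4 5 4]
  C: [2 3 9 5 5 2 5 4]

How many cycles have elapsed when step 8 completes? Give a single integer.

end_cycle[8] = 47

k=0 load=t0/8c comp=- wait=8 total=8
k=1 load=t1/3c comp=t0/2c wait=3 total=11
k=2 load=t2/3c comp=t1/3c wait=3 total=14
k=3 load=t3/4c comp=t2/9c wait=9 total=23
k=4 load=t4/4c comp=t3/5c wait=5 total=28
k=5 load=t5/4c comp=t4/5c wait=5 total=33
k=6 load=t6/5c comp=t5/2c wait=5 total=38
k=7 load=t7/4c comp=t6/5c wait=5 total=43
k=8 load=- comp=t7/4c wait=4 total=47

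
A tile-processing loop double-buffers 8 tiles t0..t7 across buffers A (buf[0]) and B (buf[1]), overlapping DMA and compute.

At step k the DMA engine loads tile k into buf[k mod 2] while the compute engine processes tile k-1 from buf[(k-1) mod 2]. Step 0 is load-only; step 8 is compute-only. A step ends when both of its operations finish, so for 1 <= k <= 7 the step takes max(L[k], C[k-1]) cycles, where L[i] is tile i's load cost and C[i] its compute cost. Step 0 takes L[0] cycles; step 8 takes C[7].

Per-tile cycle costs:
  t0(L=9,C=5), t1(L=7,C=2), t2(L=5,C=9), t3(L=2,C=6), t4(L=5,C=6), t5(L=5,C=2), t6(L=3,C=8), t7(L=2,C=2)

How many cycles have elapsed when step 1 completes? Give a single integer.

step 0: L[0]=9 → dur=9, Σ=9 | A=load:t0 B=idle [load-only]
step 1: L[1]=7 C[0]=5 → dur=7, Σ=16 | A=compute:t0 B=load:t1 [load-bound]
step 2: L[2]=5 C[1]=2 → dur=5, Σ=21 | A=load:t2 B=compute:t1 [load-bound]
step 3: L[3]=2 C[2]=9 → dur=9, Σ=30 | A=compute:t2 B=load:t3 [compute-bound]
step 4: L[4]=5 C[3]=6 → dur=6, Σ=36 | A=load:t4 B=compute:t3 [compute-bound]
step 5: L[5]=5 C[4]=6 → dur=6, Σ=42 | A=compute:t4 B=load:t5 [compute-bound]
step 6: L[6]=3 C[5]=2 → dur=3, Σ=45 | A=load:t6 B=compute:t5 [load-bound]
step 7: L[7]=2 C[6]=8 → dur=8, Σ=53 | A=compute:t6 B=load:t7 [compute-bound]
step 8: C[7]=2 → dur=2, Σ=55 | A=idle B=compute:t7 [compute-only]

end_cycle[1] = 16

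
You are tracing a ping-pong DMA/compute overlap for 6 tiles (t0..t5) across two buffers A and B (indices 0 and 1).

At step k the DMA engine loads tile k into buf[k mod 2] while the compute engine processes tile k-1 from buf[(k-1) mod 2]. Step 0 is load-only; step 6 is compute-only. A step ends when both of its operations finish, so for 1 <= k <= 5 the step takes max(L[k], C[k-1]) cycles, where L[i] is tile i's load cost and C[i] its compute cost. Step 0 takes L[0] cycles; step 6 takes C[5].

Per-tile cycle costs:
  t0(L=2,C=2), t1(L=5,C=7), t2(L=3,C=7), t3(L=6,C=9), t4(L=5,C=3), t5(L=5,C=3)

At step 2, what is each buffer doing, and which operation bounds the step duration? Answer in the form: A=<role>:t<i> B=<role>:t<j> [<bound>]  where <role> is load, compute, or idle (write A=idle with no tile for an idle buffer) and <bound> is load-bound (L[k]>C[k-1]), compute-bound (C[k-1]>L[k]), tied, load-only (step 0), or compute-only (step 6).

[0] DMA t0→A (2c) ∥ CU idle ⇒ 2c, clock 2
[1] DMA t1→B (5c) ∥ CU A:t0 (2c) ⇒ 5c, clock 7
[2] DMA t2→A (3c) ∥ CU B:t1 (7c) ⇒ 7c, clock 14
[3] DMA t3→B (6c) ∥ CU A:t2 (7c) ⇒ 7c, clock 21
[4] DMA t4→A (5c) ∥ CU B:t3 (9c) ⇒ 9c, clock 30
[5] DMA t5→B (5c) ∥ CU A:t4 (3c) ⇒ 5c, clock 35
[6] DMA idle ∥ CU B:t5 (3c) ⇒ 3c, clock 38

step 2: A=load:t2 B=compute:t1 [compute-bound]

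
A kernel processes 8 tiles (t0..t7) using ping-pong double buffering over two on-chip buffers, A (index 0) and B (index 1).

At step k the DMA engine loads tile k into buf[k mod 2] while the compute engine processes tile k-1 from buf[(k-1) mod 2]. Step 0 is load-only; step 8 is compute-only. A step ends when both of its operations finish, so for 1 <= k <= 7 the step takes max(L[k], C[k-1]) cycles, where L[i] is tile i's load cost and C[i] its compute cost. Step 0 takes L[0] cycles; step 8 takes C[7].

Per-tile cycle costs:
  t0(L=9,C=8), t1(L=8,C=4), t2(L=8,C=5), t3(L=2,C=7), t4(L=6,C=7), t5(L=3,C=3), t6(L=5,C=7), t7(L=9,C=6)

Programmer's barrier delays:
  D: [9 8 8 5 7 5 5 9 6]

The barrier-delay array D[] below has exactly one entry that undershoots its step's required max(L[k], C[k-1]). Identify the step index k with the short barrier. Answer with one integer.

k=0 barrier L[0]=9→9c, D[0]=9 ok
k=1 barrier max(L[1]=8,C[0]=8)→8c, D[1]=8 ok
k=2 barrier max(L[2]=8,C[1]=4)→8c, D[2]=8 ok
k=3 barrier max(L[3]=2,C[2]=5)→5c, D[3]=5 ok
k=4 barrier max(L[4]=6,C[3]=7)→7c, D[4]=7 ok
k=5 barrier max(L[5]=3,C[4]=7)→7c, D[5]=5 SHORT
k=6 barrier max(L[6]=5,C[5]=3)→5c, D[6]=5 ok
k=7 barrier max(L[7]=9,C[6]=7)→9c, D[7]=9 ok
k=8 barrier C[7]=6→6c, D[8]=6 ok

hazard at step 5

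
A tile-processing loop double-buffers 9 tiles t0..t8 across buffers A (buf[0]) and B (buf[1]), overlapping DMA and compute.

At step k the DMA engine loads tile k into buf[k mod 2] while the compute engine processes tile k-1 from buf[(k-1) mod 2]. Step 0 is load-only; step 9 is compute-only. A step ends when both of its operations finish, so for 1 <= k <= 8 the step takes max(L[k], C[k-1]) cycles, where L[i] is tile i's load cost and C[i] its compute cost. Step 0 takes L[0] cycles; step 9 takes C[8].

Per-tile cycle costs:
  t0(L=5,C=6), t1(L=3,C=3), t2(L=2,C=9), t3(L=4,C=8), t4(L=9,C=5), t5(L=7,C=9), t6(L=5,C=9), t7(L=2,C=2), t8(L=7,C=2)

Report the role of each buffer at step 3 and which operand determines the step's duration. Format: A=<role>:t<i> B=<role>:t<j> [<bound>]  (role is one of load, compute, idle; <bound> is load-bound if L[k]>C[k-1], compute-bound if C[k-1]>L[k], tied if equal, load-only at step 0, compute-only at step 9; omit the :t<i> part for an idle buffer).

step 3: A=compute:t2 B=load:t3 [compute-bound]

step 0: L[0]=5 → dur=5, Σ=5 | A=load:t0 B=idle [load-only]
step 1: L[1]=3 C[0]=6 → dur=6, Σ=11 | A=compute:t0 B=load:t1 [compute-bound]
step 2: L[2]=2 C[1]=3 → dur=3, Σ=14 | A=load:t2 B=compute:t1 [compute-bound]
step 3: L[3]=4 C[2]=9 → dur=9, Σ=23 | A=compute:t2 B=load:t3 [compute-bound]
step 4: L[4]=9 C[3]=8 → dur=9, Σ=32 | A=load:t4 B=compute:t3 [load-bound]
step 5: L[5]=7 C[4]=5 → dur=7, Σ=39 | A=compute:t4 B=load:t5 [load-bound]
step 6: L[6]=5 C[5]=9 → dur=9, Σ=48 | A=load:t6 B=compute:t5 [compute-bound]
step 7: L[7]=2 C[6]=9 → dur=9, Σ=57 | A=compute:t6 B=load:t7 [compute-bound]
step 8: L[8]=7 C[7]=2 → dur=7, Σ=64 | A=load:t8 B=compute:t7 [load-bound]
step 9: C[8]=2 → dur=2, Σ=66 | A=compute:t8 B=idle [compute-only]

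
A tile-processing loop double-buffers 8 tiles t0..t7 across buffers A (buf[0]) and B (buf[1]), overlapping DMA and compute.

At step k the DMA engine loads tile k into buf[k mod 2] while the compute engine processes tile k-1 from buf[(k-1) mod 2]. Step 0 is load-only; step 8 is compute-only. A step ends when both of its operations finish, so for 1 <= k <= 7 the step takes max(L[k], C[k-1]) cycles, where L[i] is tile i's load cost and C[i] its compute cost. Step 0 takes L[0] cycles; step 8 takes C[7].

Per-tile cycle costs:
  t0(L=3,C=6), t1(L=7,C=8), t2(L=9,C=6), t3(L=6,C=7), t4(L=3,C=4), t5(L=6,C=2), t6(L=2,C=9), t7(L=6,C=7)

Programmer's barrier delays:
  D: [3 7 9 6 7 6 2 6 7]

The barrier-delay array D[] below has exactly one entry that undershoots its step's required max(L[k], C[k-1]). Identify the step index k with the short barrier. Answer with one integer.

hazard at step 7

k=0 barrier L[0]=3→3c, D[0]=3 ok
k=1 barrier max(L[1]=7,C[0]=6)→7c, D[1]=7 ok
k=2 barrier max(L[2]=9,C[1]=8)→9c, D[2]=9 ok
k=3 barrier max(L[3]=6,C[2]=6)→6c, D[3]=6 ok
k=4 barrier max(L[4]=3,C[3]=7)→7c, D[4]=7 ok
k=5 barrier max(L[5]=6,C[4]=4)→6c, D[5]=6 ok
k=6 barrier max(L[6]=2,C[5]=2)→2c, D[6]=2 ok
k=7 barrier max(L[7]=6,C[6]=9)→9c, D[7]=6 SHORT
k=8 barrier C[7]=7→7c, D[8]=7 ok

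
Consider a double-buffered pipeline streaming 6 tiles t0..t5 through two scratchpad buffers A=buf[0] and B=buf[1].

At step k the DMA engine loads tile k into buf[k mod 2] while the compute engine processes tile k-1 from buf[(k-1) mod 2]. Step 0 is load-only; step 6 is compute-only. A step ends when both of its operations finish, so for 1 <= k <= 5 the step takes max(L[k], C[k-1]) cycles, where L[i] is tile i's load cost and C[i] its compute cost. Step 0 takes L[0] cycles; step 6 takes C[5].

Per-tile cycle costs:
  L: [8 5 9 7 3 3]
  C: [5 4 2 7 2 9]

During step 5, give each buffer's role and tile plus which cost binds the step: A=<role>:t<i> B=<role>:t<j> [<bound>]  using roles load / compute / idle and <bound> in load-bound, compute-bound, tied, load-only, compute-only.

k=0 load=t0/8c comp=- wait=8 total=8
k=1 load=t1/5c comp=t0/5c wait=5 total=13
k=2 load=t2/9c comp=t1/4c wait=9 total=22
k=3 load=t3/7c comp=t2/2c wait=7 total=29
k=4 load=t4/3c comp=t3/7c wait=7 total=36
k=5 load=t5/3c comp=t4/2c wait=3 total=39
k=6 load=- comp=t5/9c wait=9 total=48

step 5: A=compute:t4 B=load:t5 [load-bound]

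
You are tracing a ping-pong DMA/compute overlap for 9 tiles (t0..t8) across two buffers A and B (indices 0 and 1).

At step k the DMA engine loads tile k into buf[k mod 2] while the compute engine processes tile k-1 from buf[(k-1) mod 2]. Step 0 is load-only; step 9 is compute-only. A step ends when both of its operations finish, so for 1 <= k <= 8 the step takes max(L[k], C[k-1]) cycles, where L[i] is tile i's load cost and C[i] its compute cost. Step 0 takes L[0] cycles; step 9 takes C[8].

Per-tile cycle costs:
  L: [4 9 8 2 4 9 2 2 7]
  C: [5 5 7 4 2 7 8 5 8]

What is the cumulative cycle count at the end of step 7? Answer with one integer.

k=0 load=t0/4c comp=- wait=4 total=4
k=1 load=t1/9c comp=t0/5c wait=9 total=13
k=2 load=t2/8c comp=t1/5c wait=8 total=21
k=3 load=t3/2c comp=t2/7c wait=7 total=28
k=4 load=t4/4c comp=t3/4c wait=4 total=32
k=5 load=t5/9c comp=t4/2c wait=9 total=41
k=6 load=t6/2c comp=t5/7c wait=7 total=48
k=7 load=t7/2c comp=t6/8c wait=8 total=56
k=8 load=t8/7c comp=t7/5c wait=7 total=63
k=9 load=- comp=t8/8c wait=8 total=71

end_cycle[7] = 56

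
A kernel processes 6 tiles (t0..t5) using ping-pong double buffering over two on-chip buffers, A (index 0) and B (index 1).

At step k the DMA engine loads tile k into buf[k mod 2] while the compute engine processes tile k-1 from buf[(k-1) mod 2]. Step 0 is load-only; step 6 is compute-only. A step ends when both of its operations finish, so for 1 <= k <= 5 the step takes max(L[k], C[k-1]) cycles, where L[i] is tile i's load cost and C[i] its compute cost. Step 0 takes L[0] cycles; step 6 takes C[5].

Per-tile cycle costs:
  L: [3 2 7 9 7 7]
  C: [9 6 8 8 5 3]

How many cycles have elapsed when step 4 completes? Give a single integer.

end_cycle[4] = 36

[0] DMA t0→A (3c) ∥ CU idle ⇒ 3c, clock 3
[1] DMA t1→B (2c) ∥ CU A:t0 (9c) ⇒ 9c, clock 12
[2] DMA t2→A (7c) ∥ CU B:t1 (6c) ⇒ 7c, clock 19
[3] DMA t3→B (9c) ∥ CU A:t2 (8c) ⇒ 9c, clock 28
[4] DMA t4→A (7c) ∥ CU B:t3 (8c) ⇒ 8c, clock 36
[5] DMA t5→B (7c) ∥ CU A:t4 (5c) ⇒ 7c, clock 43
[6] DMA idle ∥ CU B:t5 (3c) ⇒ 3c, clock 46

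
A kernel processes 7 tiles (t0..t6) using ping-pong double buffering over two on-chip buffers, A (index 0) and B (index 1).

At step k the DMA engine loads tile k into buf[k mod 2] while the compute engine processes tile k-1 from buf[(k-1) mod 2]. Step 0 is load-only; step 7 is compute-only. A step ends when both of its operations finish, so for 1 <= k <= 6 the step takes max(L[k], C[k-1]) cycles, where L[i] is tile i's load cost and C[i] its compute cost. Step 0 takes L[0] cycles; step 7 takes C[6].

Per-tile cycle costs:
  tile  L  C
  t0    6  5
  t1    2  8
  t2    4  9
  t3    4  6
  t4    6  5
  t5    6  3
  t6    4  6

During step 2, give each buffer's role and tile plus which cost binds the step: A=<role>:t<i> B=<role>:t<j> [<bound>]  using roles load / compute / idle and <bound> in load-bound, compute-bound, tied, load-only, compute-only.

step 2: A=load:t2 B=compute:t1 [compute-bound]

step 0: L[0]=6 → dur=6, Σ=6 | A=load:t0 B=idle [load-only]
step 1: L[1]=2 C[0]=5 → dur=5, Σ=11 | A=compute:t0 B=load:t1 [compute-bound]
step 2: L[2]=4 C[1]=8 → dur=8, Σ=19 | A=load:t2 B=compute:t1 [compute-bound]
step 3: L[3]=4 C[2]=9 → dur=9, Σ=28 | A=compute:t2 B=load:t3 [compute-bound]
step 4: L[4]=6 C[3]=6 → dur=6, Σ=34 | A=load:t4 B=compute:t3 [tied]
step 5: L[5]=6 C[4]=5 → dur=6, Σ=40 | A=compute:t4 B=load:t5 [load-bound]
step 6: L[6]=4 C[5]=3 → dur=4, Σ=44 | A=load:t6 B=compute:t5 [load-bound]
step 7: C[6]=6 → dur=6, Σ=50 | A=compute:t6 B=idle [compute-only]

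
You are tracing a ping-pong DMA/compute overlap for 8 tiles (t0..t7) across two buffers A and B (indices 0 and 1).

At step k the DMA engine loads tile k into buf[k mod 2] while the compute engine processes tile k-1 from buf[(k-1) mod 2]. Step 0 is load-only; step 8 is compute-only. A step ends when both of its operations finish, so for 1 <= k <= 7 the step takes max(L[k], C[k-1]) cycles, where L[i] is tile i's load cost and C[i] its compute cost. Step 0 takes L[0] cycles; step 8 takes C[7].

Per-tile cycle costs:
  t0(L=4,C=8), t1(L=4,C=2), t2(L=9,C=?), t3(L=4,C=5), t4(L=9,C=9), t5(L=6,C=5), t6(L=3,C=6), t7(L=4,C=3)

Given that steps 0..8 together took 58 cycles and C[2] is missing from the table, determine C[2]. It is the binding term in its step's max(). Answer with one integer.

step 0 | dur = L[0]=4 = 4
step 1 | dur = max(L[1]=4, C[0]=8) = 8
step 2 | dur = max(L[2]=9, C[1]=2) = 9
step 3 | dur = max(L[3]=4, C[2]=?) = C[2]  (unknown; binding)
step 4 | dur = max(L[4]=9, C[3]=5) = 9
step 5 | dur = max(L[5]=6, C[4]=9) = 9
step 6 | dur = max(L[6]=3, C[5]=5) = 5
step 7 | dur = max(L[7]=4, C[6]=6) = 6
step 8 | dur = C[7]=3 = 3
sum of known step durations = 53
dur[3] = total - known = 58 - 53 = 5
C[2] is the binding max in step 3, so C[2] = dur[3] = 5

C[2] = 5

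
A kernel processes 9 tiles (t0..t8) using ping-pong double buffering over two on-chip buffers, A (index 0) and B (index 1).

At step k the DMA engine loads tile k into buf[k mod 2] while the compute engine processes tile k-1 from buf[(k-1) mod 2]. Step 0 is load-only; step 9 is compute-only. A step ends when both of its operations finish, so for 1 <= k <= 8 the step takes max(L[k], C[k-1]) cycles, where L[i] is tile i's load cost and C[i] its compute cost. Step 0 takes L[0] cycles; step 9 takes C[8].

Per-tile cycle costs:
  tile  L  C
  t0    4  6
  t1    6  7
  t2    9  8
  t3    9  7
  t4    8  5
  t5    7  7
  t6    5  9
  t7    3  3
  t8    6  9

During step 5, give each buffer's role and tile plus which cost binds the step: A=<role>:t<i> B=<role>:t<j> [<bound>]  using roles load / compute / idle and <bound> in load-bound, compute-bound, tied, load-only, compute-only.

step 5: A=compute:t4 B=load:t5 [load-bound]

[0] DMA t0→A (4c) ∥ CU idle ⇒ 4c, clock 4
[1] DMA t1→B (6c) ∥ CU A:t0 (6c) ⇒ 6c, clock 10
[2] DMA t2→A (9c) ∥ CU B:t1 (7c) ⇒ 9c, clock 19
[3] DMA t3→B (9c) ∥ CU A:t2 (8c) ⇒ 9c, clock 28
[4] DMA t4→A (8c) ∥ CU B:t3 (7c) ⇒ 8c, clock 36
[5] DMA t5→B (7c) ∥ CU A:t4 (5c) ⇒ 7c, clock 43
[6] DMA t6→A (5c) ∥ CU B:t5 (7c) ⇒ 7c, clock 50
[7] DMA t7→B (3c) ∥ CU A:t6 (9c) ⇒ 9c, clock 59
[8] DMA t8→A (6c) ∥ CU B:t7 (3c) ⇒ 6c, clock 65
[9] DMA idle ∥ CU A:t8 (9c) ⇒ 9c, clock 74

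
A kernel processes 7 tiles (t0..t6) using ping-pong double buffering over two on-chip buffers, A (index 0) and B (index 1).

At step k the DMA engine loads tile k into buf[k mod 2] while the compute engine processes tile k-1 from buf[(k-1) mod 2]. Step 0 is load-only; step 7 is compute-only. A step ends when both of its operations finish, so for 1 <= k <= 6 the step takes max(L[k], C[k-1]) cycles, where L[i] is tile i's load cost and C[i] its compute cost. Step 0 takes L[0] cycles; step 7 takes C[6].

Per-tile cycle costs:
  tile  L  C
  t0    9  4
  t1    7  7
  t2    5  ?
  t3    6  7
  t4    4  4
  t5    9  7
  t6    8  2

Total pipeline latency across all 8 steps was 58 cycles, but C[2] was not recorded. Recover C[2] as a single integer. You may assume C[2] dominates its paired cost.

step 0: dur = L[0]=9 = 9
step 1: dur = max(L[1]=7, C[0]=4) = 7
step 2: dur = max(L[2]=5, C[1]=7) = 7
step 3: dur = max(L[3]=6, C[2]=?) = C[2]  (unknown; binding)
step 4: dur = max(L[4]=4, C[3]=7) = 7
step 5: dur = max(L[5]=9, C[4]=4) = 9
step 6: dur = max(L[6]=8, C[5]=7) = 8
step 7: dur = C[6]=2 = 2
sum of known step durations = 49
dur[3] = total - known = 58 - 49 = 9
C[2] is the binding max in step 3, so C[2] = dur[3] = 9

C[2] = 9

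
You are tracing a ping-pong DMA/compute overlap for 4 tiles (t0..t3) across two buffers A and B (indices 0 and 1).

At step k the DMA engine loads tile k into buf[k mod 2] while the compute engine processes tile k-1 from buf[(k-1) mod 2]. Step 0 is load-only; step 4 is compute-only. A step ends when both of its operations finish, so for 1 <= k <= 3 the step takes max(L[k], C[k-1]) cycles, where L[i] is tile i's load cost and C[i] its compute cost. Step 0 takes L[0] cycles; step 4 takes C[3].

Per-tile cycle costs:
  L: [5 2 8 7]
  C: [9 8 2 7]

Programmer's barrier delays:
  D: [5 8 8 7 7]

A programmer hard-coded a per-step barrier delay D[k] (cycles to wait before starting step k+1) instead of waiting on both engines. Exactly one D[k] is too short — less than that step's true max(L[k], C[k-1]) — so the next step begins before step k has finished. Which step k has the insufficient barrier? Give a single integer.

step 0: need L[0]=5 = 5; D[0]=5 ok
step 1: need max(L[1]=2,C[0]=9) = 9; D[1]=8 SHORT
step 2: need max(L[2]=8,C[1]=8) = 8; D[2]=8 ok
step 3: need max(L[3]=7,C[2]=2) = 7; D[3]=7 ok
step 4: need C[3]=7 = 7; D[4]=7 ok

hazard at step 1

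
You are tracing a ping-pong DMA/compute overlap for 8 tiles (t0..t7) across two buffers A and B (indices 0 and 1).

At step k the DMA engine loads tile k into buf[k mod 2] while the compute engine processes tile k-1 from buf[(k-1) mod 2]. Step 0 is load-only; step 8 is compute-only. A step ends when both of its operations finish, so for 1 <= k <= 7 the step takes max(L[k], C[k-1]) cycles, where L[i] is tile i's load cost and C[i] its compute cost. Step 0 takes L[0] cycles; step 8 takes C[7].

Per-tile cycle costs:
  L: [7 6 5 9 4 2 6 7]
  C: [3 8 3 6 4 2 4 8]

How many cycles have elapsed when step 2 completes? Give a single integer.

end_cycle[2] = 21

k=0 load=t0/7c comp=- wait=7 total=7
k=1 load=t1/6c comp=t0/3c wait=6 total=13
k=2 load=t2/5c comp=t1/8c wait=8 total=21
k=3 load=t3/9c comp=t2/3c wait=9 total=30
k=4 load=t4/4c comp=t3/6c wait=6 total=36
k=5 load=t5/2c comp=t4/4c wait=4 total=40
k=6 load=t6/6c comp=t5/2c wait=6 total=46
k=7 load=t7/7c comp=t6/4c wait=7 total=53
k=8 load=- comp=t7/8c wait=8 total=61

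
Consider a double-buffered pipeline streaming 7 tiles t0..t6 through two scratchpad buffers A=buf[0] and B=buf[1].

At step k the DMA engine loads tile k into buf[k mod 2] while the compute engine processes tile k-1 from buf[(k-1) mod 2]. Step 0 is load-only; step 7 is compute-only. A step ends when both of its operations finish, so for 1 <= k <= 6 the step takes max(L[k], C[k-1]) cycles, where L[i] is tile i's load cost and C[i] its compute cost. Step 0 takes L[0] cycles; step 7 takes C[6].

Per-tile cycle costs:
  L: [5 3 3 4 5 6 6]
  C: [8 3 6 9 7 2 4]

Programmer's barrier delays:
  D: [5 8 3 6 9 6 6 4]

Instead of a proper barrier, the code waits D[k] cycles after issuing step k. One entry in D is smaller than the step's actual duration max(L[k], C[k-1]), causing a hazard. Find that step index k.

k=0 barrier L[0]=5→5c, D[0]=5 ok
k=1 barrier max(L[1]=3,C[0]=8)→8c, D[1]=8 ok
k=2 barrier max(L[2]=3,C[1]=3)→3c, D[2]=3 ok
k=3 barrier max(L[3]=4,C[2]=6)→6c, D[3]=6 ok
k=4 barrier max(L[4]=5,C[3]=9)→9c, D[4]=9 ok
k=5 barrier max(L[5]=6,C[4]=7)→7c, D[5]=6 SHORT
k=6 barrier max(L[6]=6,C[5]=2)→6c, D[6]=6 ok
k=7 barrier C[6]=4→4c, D[7]=4 ok

hazard at step 5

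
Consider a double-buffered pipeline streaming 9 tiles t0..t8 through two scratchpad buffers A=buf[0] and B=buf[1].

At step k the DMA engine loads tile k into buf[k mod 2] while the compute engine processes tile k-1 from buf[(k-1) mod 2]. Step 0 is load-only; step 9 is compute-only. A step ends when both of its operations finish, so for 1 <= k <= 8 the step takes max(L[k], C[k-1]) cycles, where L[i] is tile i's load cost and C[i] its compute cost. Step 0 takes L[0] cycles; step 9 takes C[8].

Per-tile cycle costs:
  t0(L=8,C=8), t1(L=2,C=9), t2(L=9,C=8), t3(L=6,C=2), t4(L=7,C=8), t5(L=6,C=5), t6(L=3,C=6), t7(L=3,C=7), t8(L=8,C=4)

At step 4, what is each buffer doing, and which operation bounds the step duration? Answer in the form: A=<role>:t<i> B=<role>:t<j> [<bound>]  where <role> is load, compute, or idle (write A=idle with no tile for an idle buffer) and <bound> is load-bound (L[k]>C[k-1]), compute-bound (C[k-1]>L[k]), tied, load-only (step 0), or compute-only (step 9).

step 4: A=load:t4 B=compute:t3 [load-bound]

  0. 8=8c; end=8; A:t0 B:-
  1. max(2,8)=8c; end=16; A:t0 B:t1
  2. max(9,9)=9c; end=25; A:t2 B:t1
  3. max(6,8)=8c; end=33; A:t2 B:t3
  4. max(7,2)=7c; end=40; A:t4 B:t3
  5. max(6,8)=8c; end=48; A:t4 B:t5
  6. max(3,5)=5c; end=53; A:t6 B:t5
  7. max(3,6)=6c; end=59; A:t6 B:t7
  8. max(8,7)=8c; end=67; A:t8 B:t7
  9. 4=4c; end=71; A:t8 B:t7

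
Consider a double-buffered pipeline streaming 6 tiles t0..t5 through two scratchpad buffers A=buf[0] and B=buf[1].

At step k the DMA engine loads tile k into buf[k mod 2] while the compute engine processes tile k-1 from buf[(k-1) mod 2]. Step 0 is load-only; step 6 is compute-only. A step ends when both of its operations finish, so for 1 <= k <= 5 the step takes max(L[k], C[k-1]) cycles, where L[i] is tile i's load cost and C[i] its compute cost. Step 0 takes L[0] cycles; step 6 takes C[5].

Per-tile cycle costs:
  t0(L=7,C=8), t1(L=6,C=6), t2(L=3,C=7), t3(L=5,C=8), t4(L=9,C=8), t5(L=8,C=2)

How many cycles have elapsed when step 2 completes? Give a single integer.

[0] DMA t0→A (7c) ∥ CU idle ⇒ 7c, clock 7
[1] DMA t1→B (6c) ∥ CU A:t0 (8c) ⇒ 8c, clock 15
[2] DMA t2→A (3c) ∥ CU B:t1 (6c) ⇒ 6c, clock 21
[3] DMA t3→B (5c) ∥ CU A:t2 (7c) ⇒ 7c, clock 28
[4] DMA t4→A (9c) ∥ CU B:t3 (8c) ⇒ 9c, clock 37
[5] DMA t5→B (8c) ∥ CU A:t4 (8c) ⇒ 8c, clock 45
[6] DMA idle ∥ CU B:t5 (2c) ⇒ 2c, clock 47

end_cycle[2] = 21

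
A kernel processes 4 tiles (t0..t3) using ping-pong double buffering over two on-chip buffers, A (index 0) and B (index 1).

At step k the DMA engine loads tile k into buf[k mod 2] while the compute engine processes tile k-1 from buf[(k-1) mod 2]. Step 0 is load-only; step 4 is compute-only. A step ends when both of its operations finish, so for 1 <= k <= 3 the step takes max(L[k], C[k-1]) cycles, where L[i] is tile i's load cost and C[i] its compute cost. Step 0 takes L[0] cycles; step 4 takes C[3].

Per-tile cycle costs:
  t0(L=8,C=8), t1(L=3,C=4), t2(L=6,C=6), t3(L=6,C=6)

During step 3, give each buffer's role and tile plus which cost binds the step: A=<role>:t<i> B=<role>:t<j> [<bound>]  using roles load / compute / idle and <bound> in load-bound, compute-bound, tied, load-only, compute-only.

step 3: A=compute:t2 B=load:t3 [tied]

  0. 8=8c; end=8; A:t0 B:-
  1. max(3,8)=8c; end=16; A:t0 B:t1
  2. max(6,4)=6c; end=22; A:t2 B:t1
  3. max(6,6)=6c; end=28; A:t2 B:t3
  4. 6=6c; end=34; A:t2 B:t3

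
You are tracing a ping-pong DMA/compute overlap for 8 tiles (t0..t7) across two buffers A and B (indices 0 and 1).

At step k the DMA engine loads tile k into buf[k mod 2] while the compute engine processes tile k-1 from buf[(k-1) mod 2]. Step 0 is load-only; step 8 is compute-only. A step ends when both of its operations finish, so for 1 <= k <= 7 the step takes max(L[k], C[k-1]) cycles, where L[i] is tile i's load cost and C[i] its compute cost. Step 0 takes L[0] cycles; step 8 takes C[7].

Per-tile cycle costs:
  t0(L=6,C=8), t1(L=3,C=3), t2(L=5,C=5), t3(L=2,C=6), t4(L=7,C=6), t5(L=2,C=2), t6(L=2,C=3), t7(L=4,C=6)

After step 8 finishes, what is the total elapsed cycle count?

step 0: L[0]=6 → dur=6, Σ=6 | A=load:t0 B=idle [load-only]
step 1: L[1]=3 C[0]=8 → dur=8, Σ=14 | A=compute:t0 B=load:t1 [compute-bound]
step 2: L[2]=5 C[1]=3 → dur=5, Σ=19 | A=load:t2 B=compute:t1 [load-bound]
step 3: L[3]=2 C[2]=5 → dur=5, Σ=24 | A=compute:t2 B=load:t3 [compute-bound]
step 4: L[4]=7 C[3]=6 → dur=7, Σ=31 | A=load:t4 B=compute:t3 [load-bound]
step 5: L[5]=2 C[4]=6 → dur=6, Σ=37 | A=compute:t4 B=load:t5 [compute-bound]
step 6: L[6]=2 C[5]=2 → dur=2, Σ=39 | A=load:t6 B=compute:t5 [tied]
step 7: L[7]=4 C[6]=3 → dur=4, Σ=43 | A=compute:t6 B=load:t7 [load-bound]
step 8: C[7]=6 → dur=6, Σ=49 | A=idle B=compute:t7 [compute-only]

end_cycle[8] = 49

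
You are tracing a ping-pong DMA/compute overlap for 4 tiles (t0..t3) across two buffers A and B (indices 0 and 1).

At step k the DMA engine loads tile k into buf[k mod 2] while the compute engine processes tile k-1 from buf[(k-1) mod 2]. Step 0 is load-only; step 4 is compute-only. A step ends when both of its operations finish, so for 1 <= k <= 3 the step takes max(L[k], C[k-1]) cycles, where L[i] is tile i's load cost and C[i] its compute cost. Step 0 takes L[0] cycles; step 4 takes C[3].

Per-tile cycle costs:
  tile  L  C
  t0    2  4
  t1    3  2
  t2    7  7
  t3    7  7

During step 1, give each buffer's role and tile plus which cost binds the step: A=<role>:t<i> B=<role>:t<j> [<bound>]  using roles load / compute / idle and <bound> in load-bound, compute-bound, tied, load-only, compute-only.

k=0 load=t0/2c comp=- wait=2 total=2
k=1 load=t1/3c comp=t0/4c wait=4 total=6
k=2 load=t2/7c comp=t1/2c wait=7 total=13
k=3 load=t3/7c comp=t2/7c wait=7 total=20
k=4 load=- comp=t3/7c wait=7 total=27

step 1: A=compute:t0 B=load:t1 [compute-bound]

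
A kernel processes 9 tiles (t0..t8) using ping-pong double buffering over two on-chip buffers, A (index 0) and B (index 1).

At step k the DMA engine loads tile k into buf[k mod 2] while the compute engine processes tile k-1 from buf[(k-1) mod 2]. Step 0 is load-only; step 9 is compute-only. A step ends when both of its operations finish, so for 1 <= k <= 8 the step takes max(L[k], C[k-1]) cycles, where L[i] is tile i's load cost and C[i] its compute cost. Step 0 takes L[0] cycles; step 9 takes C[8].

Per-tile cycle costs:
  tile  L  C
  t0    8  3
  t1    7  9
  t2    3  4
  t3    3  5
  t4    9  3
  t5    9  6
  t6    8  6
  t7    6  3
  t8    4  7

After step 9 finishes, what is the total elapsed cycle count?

step 0: L[0]=8 → dur=8, Σ=8 | A=load:t0 B=idle [load-only]
step 1: L[1]=7 C[0]=3 → dur=7, Σ=15 | A=compute:t0 B=load:t1 [load-bound]
step 2: L[2]=3 C[1]=9 → dur=9, Σ=24 | A=load:t2 B=compute:t1 [compute-bound]
step 3: L[3]=3 C[2]=4 → dur=4, Σ=28 | A=compute:t2 B=load:t3 [compute-bound]
step 4: L[4]=9 C[3]=5 → dur=9, Σ=37 | A=load:t4 B=compute:t3 [load-bound]
step 5: L[5]=9 C[4]=3 → dur=9, Σ=46 | A=compute:t4 B=load:t5 [load-bound]
step 6: L[6]=8 C[5]=6 → dur=8, Σ=54 | A=load:t6 B=compute:t5 [load-bound]
step 7: L[7]=6 C[6]=6 → dur=6, Σ=60 | A=compute:t6 B=load:t7 [tied]
step 8: L[8]=4 C[7]=3 → dur=4, Σ=64 | A=load:t8 B=compute:t7 [load-bound]
step 9: C[8]=7 → dur=7, Σ=71 | A=compute:t8 B=idle [compute-only]

end_cycle[9] = 71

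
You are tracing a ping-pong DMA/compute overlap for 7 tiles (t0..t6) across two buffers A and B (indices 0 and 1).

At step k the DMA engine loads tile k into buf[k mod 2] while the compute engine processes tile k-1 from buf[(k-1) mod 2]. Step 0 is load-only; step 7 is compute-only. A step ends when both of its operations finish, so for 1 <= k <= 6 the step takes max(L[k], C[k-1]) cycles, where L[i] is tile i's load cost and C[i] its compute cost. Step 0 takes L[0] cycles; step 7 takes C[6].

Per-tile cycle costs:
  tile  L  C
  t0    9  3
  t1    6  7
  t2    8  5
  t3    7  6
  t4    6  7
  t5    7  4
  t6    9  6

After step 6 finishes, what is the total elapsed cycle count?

  0. 9=9c; end=9; A:t0 B:-
  1. max(6,3)=6c; end=15; A:t0 B:t1
  2. max(8,7)=8c; end=23; A:t2 B:t1
  3. max(7,5)=7c; end=30; A:t2 B:t3
  4. max(6,6)=6c; end=36; A:t4 B:t3
  5. max(7,7)=7c; end=43; A:t4 B:t5
  6. max(9,4)=9c; end=52; A:t6 B:t5
  7. 6=6c; end=58; A:t6 B:t5

end_cycle[6] = 52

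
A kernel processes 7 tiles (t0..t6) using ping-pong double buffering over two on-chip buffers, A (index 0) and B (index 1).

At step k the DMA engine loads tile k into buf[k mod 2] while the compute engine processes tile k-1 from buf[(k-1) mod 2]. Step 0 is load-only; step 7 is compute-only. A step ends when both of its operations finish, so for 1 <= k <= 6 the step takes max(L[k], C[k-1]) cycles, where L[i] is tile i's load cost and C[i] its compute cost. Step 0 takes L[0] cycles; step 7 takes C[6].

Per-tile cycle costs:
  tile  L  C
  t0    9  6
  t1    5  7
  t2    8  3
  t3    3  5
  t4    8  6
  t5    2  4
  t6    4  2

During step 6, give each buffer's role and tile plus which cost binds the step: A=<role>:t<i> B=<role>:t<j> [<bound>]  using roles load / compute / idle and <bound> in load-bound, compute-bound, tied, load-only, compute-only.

step 6: A=load:t6 B=compute:t5 [tied]

[0] DMA t0→A (9c) ∥ CU idle ⇒ 9c, clock 9
[1] DMA t1→B (5c) ∥ CU A:t0 (6c) ⇒ 6c, clock 15
[2] DMA t2→A (8c) ∥ CU B:t1 (7c) ⇒ 8c, clock 23
[3] DMA t3→B (3c) ∥ CU A:t2 (3c) ⇒ 3c, clock 26
[4] DMA t4→A (8c) ∥ CU B:t3 (5c) ⇒ 8c, clock 34
[5] DMA t5→B (2c) ∥ CU A:t4 (6c) ⇒ 6c, clock 40
[6] DMA t6→A (4c) ∥ CU B:t5 (4c) ⇒ 4c, clock 44
[7] DMA idle ∥ CU A:t6 (2c) ⇒ 2c, clock 46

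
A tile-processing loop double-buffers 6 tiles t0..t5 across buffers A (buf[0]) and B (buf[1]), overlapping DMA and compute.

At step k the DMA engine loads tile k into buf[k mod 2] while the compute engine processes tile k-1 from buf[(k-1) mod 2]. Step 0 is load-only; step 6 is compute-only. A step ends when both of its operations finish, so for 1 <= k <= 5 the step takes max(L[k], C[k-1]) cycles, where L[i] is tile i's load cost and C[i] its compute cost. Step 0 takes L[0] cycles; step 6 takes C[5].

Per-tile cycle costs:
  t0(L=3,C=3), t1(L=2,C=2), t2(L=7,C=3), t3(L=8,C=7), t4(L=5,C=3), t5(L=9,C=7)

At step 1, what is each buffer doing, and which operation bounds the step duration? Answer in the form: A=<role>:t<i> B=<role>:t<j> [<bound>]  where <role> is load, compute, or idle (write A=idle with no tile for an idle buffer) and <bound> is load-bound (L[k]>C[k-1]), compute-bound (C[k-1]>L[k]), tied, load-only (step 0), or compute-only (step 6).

k=0 load=t0/3c comp=- wait=3 total=3
k=1 load=t1/2c comp=t0/3c wait=3 total=6
k=2 load=t2/7c comp=t1/2c wait=7 total=13
k=3 load=t3/8c comp=t2/3c wait=8 total=21
k=4 load=t4/5c comp=t3/7c wait=7 total=28
k=5 load=t5/9c comp=t4/3c wait=9 total=37
k=6 load=- comp=t5/7c wait=7 total=44

step 1: A=compute:t0 B=load:t1 [compute-bound]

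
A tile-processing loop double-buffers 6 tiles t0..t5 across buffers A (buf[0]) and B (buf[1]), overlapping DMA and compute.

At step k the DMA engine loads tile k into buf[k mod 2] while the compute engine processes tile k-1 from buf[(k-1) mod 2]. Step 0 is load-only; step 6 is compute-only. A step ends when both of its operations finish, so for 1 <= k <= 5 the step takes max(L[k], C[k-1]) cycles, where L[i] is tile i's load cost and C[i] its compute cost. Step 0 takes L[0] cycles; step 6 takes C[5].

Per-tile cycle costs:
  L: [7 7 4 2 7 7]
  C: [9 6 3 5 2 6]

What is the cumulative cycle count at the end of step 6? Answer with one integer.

k=0 load=t0/7c comp=- wait=7 total=7
k=1 load=t1/7c comp=t0/9c wait=9 total=16
k=2 load=t2/4c comp=t1/6c wait=6 total=22
k=3 load=t3/2c comp=t2/3c wait=3 total=25
k=4 load=t4/7c comp=t3/5c wait=7 total=32
k=5 load=t5/7c comp=t4/2c wait=7 total=39
k=6 load=- comp=t5/6c wait=6 total=45

end_cycle[6] = 45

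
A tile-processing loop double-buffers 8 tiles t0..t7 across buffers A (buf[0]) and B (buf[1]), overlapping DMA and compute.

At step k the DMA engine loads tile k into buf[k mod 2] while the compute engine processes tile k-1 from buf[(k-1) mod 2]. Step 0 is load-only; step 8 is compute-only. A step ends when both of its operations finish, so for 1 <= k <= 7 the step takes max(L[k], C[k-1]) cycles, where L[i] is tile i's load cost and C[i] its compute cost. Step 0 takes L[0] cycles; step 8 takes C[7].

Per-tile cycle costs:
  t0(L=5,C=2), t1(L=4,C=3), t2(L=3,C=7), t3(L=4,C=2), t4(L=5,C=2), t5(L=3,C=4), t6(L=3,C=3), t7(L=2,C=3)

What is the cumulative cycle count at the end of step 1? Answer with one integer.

step 0: L[0]=5 → dur=5, Σ=5 | A=load:t0 B=idle [load-only]
step 1: L[1]=4 C[0]=2 → dur=4, Σ=9 | A=compute:t0 B=load:t1 [load-bound]
step 2: L[2]=3 C[1]=3 → dur=3, Σ=12 | A=load:t2 B=compute:t1 [tied]
step 3: L[3]=4 C[2]=7 → dur=7, Σ=19 | A=compute:t2 B=load:t3 [compute-bound]
step 4: L[4]=5 C[3]=2 → dur=5, Σ=24 | A=load:t4 B=compute:t3 [load-bound]
step 5: L[5]=3 C[4]=2 → dur=3, Σ=27 | A=compute:t4 B=load:t5 [load-bound]
step 6: L[6]=3 C[5]=4 → dur=4, Σ=31 | A=load:t6 B=compute:t5 [compute-bound]
step 7: L[7]=2 C[6]=3 → dur=3, Σ=34 | A=compute:t6 B=load:t7 [compute-bound]
step 8: C[7]=3 → dur=3, Σ=37 | A=idle B=compute:t7 [compute-only]

end_cycle[1] = 9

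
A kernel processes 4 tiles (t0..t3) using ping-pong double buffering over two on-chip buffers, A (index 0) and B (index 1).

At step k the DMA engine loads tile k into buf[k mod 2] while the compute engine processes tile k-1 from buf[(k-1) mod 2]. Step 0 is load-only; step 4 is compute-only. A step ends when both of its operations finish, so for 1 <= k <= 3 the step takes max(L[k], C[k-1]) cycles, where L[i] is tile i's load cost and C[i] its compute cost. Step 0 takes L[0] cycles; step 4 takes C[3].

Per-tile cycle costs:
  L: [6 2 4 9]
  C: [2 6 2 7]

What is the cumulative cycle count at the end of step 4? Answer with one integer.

end_cycle[4] = 30

k=0 load=t0/6c comp=- wait=6 total=6
k=1 load=t1/2c comp=t0/2c wait=2 total=8
k=2 load=t2/4c comp=t1/6c wait=6 total=14
k=3 load=t3/9c comp=t2/2c wait=9 total=23
k=4 load=- comp=t3/7c wait=7 total=30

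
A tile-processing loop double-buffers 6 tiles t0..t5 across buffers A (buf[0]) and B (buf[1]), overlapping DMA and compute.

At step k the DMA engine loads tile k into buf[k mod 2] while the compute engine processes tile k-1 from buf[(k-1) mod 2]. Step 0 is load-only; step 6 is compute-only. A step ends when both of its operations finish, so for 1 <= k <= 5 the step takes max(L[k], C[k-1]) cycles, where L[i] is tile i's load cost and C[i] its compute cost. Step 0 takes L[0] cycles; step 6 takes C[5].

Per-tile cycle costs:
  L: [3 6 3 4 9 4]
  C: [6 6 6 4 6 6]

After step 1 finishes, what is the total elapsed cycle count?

end_cycle[1] = 9

[0] DMA t0→A (3c) ∥ CU idle ⇒ 3c, clock 3
[1] DMA t1→B (6c) ∥ CU A:t0 (6c) ⇒ 6c, clock 9
[2] DMA t2→A (3c) ∥ CU B:t1 (6c) ⇒ 6c, clock 15
[3] DMA t3→B (4c) ∥ CU A:t2 (6c) ⇒ 6c, clock 21
[4] DMA t4→A (9c) ∥ CU B:t3 (4c) ⇒ 9c, clock 30
[5] DMA t5→B (4c) ∥ CU A:t4 (6c) ⇒ 6c, clock 36
[6] DMA idle ∥ CU B:t5 (6c) ⇒ 6c, clock 42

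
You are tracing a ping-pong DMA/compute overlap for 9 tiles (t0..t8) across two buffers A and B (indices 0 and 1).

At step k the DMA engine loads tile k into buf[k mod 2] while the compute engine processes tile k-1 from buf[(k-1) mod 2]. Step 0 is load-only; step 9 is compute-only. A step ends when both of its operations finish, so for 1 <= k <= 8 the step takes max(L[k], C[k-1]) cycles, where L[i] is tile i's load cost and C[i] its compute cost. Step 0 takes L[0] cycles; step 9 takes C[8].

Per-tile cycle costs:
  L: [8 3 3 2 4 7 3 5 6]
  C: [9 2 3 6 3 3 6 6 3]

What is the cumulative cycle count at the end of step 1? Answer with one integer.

end_cycle[1] = 17

  0. 8=8c; end=8; A:t0 B:-
  1. max(3,9)=9c; end=17; A:t0 B:t1
  2. max(3,2)=3c; end=20; A:t2 B:t1
  3. max(2,3)=3c; end=23; A:t2 B:t3
  4. max(4,6)=6c; end=29; A:t4 B:t3
  5. max(7,3)=7c; end=36; A:t4 B:t5
  6. max(3,3)=3c; end=39; A:t6 B:t5
  7. max(5,6)=6c; end=45; A:t6 B:t7
  8. max(6,6)=6c; end=51; A:t8 B:t7
  9. 3=3c; end=54; A:t8 B:t7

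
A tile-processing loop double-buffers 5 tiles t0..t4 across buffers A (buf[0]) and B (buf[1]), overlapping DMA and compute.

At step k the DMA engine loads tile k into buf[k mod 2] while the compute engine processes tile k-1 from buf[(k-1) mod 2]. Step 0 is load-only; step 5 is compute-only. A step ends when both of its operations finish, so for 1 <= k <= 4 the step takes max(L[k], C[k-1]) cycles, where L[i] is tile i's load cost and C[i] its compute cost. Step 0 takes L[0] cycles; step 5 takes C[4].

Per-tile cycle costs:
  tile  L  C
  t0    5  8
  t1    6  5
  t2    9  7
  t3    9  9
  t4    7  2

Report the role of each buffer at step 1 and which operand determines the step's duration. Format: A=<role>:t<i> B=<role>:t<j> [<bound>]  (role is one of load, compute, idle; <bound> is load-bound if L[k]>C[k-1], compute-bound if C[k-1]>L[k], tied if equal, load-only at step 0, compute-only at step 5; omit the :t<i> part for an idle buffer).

  0. 5=5c; end=5; A:t0 B:-
  1. max(6,8)=8c; end=13; A:t0 B:t1
  2. max(9,5)=9c; end=22; A:t2 B:t1
  3. max(9,7)=9c; end=31; A:t2 B:t3
  4. max(7,9)=9c; end=40; A:t4 B:t3
  5. 2=2c; end=42; A:t4 B:t3

step 1: A=compute:t0 B=load:t1 [compute-bound]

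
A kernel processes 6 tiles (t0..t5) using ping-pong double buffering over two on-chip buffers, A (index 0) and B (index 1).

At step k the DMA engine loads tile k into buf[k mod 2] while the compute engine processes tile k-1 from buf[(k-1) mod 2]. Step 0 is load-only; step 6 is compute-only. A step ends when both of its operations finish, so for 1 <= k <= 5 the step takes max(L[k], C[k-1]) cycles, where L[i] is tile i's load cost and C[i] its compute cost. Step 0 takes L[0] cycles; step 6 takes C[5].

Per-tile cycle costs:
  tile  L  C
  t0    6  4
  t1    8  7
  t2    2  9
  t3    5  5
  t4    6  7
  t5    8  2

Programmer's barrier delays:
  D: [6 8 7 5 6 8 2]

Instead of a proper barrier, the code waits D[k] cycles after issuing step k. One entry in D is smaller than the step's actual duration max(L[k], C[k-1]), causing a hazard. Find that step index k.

step 0: need L[0]=6 = 6; D[0]=6 ok
step 1: need max(L[1]=8,C[0]=4) = 8; D[1]=8 ok
step 2: need max(L[2]=2,C[1]=7) = 7; D[2]=7 ok
step 3: need max(L[3]=5,C[2]=9) = 9; D[3]=5 SHORT
step 4: need max(L[4]=6,C[3]=5) = 6; D[4]=6 ok
step 5: need max(L[5]=8,C[4]=7) = 8; D[5]=8 ok
step 6: need C[5]=2 = 2; D[6]=2 ok

hazard at step 3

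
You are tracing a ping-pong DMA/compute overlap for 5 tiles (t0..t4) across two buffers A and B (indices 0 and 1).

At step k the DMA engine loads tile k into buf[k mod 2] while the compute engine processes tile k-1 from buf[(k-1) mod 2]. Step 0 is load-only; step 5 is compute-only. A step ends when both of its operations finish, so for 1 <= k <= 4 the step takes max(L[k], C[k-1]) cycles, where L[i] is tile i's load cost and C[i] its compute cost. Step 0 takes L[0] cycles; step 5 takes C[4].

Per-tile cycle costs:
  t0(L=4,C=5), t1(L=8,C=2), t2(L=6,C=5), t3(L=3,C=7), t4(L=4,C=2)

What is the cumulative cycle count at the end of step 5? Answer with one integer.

k=0 load=t0/4c comp=- wait=4 total=4
k=1 load=t1/8c comp=t0/5c wait=8 total=12
k=2 load=t2/6c comp=t1/2c wait=6 total=18
k=3 load=t3/3c comp=t2/5c wait=5 total=23
k=4 load=t4/4c comp=t3/7c wait=7 total=30
k=5 load=- comp=t4/2c wait=2 total=32

end_cycle[5] = 32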